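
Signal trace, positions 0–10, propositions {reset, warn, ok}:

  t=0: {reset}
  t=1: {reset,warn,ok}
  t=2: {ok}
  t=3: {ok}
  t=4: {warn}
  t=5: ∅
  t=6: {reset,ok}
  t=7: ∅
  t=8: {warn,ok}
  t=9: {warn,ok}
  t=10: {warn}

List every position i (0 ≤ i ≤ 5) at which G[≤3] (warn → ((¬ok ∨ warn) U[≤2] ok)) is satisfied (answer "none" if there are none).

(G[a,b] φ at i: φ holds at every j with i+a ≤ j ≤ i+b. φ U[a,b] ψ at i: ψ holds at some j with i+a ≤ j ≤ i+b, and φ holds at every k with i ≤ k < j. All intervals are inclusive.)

Evaluate at each i in [0,5]:
  i=0: ✓ (all of [0,3])
  i=1: ✓ (all of [1,4])
  i=2: ✓ (all of [2,5])
  i=3: ✓ (all of [3,6])
  i=4: ✓ (all of [4,7])
  i=5: ✓ (all of [5,8])

0, 1, 2, 3, 4, 5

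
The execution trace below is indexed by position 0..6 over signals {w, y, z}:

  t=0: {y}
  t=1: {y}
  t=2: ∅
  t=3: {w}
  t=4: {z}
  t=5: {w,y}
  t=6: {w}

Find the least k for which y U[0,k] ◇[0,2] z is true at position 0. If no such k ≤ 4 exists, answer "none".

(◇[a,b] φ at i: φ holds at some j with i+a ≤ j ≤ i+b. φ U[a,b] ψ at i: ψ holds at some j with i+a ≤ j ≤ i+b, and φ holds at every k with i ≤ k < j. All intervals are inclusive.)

2

Need earliest j ≥ 0 with ◇[0,2] z, and y at every k in [0,j-1].
  j=0: rhs fails.
  j=1: rhs fails.
  j=2: rhs holds; lhs holds on [0,1]. k = 2.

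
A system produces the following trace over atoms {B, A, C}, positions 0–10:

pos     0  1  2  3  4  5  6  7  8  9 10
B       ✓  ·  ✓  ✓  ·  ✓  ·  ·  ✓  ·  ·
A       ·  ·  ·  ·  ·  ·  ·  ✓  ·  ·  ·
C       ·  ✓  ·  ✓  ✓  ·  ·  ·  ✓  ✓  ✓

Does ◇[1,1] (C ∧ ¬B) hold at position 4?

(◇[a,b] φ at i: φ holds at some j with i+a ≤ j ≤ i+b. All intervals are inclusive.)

Check (C ∧ ¬B) at each j in [5,5]:
  j=5: false
No position in the window satisfies it → formula fails.

Does not hold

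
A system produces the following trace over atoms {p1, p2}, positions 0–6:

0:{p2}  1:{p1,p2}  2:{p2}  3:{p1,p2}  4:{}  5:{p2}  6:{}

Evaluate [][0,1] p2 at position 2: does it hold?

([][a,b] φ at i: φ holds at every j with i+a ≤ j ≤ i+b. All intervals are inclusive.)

Check p2 at every j in [2,3]:
  j=2: true
  j=3: true
All positions satisfy it → formula holds.

True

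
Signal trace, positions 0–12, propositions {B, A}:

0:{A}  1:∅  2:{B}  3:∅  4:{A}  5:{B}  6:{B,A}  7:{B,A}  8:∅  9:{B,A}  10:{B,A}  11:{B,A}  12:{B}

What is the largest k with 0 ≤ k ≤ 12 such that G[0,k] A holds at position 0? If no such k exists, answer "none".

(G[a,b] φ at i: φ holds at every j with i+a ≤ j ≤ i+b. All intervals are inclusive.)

0

A must hold from j=0 onward; find where it first fails.
  j=0: holds
  j=1: fails
Holds on [0,0], so largest k = 0.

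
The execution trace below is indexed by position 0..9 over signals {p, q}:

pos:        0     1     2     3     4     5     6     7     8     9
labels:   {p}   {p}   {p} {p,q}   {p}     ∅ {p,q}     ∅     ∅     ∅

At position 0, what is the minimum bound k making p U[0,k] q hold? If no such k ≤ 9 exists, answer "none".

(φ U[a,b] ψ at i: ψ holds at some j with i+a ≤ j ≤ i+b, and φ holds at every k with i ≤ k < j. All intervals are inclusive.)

Need earliest j ≥ 0 with q, and p at every k in [0,j-1].
  j=0: rhs fails.
  j=1: rhs fails.
  j=2: rhs fails.
  j=3: rhs holds; lhs holds on [0,2]. k = 3.

3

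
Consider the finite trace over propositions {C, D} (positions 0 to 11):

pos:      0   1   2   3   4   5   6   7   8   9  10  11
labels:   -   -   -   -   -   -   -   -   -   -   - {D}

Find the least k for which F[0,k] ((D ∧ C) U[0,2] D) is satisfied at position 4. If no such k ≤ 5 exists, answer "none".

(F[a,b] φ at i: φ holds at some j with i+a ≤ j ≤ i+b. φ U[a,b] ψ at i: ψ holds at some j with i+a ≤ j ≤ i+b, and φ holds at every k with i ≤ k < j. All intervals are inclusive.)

none

Scan j = 4,5,… for ((D ∧ C) U[0,2] D):
  j=4: fails
  j=5: fails
  j=6: fails
  j=7: fails
  j=8: fails
  j=9: fails
No j in [4,9] satisfies it → none.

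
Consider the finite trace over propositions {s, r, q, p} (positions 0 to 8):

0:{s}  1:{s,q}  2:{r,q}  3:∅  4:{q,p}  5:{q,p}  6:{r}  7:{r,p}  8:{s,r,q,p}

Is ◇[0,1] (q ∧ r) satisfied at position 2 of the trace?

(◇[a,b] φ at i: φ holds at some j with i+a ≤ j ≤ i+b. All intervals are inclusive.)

Check (q ∧ r) at each j in [2,3]:
  j=2: true
  j=3: false
Found at j=2 → formula holds.

Yes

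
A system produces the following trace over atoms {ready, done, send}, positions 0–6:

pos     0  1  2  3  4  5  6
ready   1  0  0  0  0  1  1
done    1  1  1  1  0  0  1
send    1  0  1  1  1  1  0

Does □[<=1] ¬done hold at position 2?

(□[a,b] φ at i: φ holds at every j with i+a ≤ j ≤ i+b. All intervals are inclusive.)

False

Check ¬done at every j in [2,3]:
  j=2: false
  j=3: false
Fails at j=2 → formula fails.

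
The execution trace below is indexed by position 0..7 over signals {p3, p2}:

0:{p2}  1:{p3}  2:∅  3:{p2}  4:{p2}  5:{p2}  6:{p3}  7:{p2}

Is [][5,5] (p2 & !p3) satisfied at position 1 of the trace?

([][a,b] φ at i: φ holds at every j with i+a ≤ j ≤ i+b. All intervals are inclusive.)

False

Check (p2 & !p3) at every j in [6,6]:
  j=6: false
Fails at j=6 → formula fails.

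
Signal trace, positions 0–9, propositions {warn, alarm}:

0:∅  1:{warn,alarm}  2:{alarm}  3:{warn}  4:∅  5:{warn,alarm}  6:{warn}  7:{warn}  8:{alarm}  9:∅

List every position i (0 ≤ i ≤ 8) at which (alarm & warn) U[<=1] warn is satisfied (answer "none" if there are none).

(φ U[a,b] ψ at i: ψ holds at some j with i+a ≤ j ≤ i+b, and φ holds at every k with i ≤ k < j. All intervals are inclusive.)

1, 3, 5, 6, 7

Evaluate at each i in [0,8]:
  i=0: ✗ (lhs fails at k=0 before rhs at j=1)
  i=1: ✓ (rhs at j=1)
  i=2: ✗ (lhs fails at k=2 before rhs at j=3)
  i=3: ✓ (rhs at j=3)
  i=4: ✗ (lhs fails at k=4 before rhs at j=5)
  i=5: ✓ (rhs at j=5)
  i=6: ✓ (rhs at j=6)
  i=7: ✓ (rhs at j=7)
  i=8: ✗ (no rhs in [8,9])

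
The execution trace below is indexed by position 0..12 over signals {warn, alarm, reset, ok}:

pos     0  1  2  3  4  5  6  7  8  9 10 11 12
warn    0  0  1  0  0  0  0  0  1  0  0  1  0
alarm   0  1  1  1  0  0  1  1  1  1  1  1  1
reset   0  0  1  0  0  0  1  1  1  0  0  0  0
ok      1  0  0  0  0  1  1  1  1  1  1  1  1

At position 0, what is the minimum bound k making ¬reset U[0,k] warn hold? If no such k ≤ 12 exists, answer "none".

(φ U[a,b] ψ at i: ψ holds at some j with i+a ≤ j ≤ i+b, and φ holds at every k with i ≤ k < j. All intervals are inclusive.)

2

Need earliest j ≥ 0 with warn, and ¬reset at every k in [0,j-1].
  j=0: rhs fails.
  j=1: rhs fails.
  j=2: rhs holds; lhs holds on [0,1]. k = 2.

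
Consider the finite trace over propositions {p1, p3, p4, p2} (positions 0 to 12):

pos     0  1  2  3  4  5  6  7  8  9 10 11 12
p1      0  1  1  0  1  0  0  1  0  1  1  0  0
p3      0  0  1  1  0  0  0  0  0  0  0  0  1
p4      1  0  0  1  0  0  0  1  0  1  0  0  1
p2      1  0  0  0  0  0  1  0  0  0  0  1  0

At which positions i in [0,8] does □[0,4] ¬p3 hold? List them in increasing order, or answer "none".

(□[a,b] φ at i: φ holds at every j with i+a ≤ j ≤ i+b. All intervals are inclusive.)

4, 5, 6, 7

Evaluate at each i in [0,8]:
  i=0: ✗ (fails at j=2)
  i=1: ✗ (fails at j=2)
  i=2: ✗ (fails at j=2)
  i=3: ✗ (fails at j=3)
  i=4: ✓ (all of [4,8])
  i=5: ✓ (all of [5,9])
  i=6: ✓ (all of [6,10])
  i=7: ✓ (all of [7,11])
  i=8: ✗ (fails at j=12)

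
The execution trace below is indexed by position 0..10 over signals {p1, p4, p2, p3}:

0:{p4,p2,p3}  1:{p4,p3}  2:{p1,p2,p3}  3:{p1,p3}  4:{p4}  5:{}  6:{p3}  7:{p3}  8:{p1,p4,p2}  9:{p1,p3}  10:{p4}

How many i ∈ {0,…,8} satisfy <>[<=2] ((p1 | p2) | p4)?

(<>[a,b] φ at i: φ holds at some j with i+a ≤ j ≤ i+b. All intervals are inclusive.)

Evaluate at each i in [0,8]:
  i=0: ✓ (witness j=0)
  i=1: ✓ (witness j=1)
  i=2: ✓ (witness j=2)
  i=3: ✓ (witness j=3)
  i=4: ✓ (witness j=4)
  i=5: ✗ (none in [5,7])
  i=6: ✓ (witness j=8)
  i=7: ✓ (witness j=8)
  i=8: ✓ (witness j=8)
Positions where it holds: {0, 1, 2, 3, 4, 6, 7, 8} → 8.

8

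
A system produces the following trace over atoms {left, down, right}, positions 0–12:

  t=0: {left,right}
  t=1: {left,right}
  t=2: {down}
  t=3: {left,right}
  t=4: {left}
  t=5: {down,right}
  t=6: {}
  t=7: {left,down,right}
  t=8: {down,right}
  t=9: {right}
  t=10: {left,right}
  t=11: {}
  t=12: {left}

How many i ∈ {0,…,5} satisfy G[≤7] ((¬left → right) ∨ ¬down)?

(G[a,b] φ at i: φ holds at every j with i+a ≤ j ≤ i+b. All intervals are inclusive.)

3

Evaluate at each i in [0,5]:
  i=0: ✗ (fails at j=2)
  i=1: ✗ (fails at j=2)
  i=2: ✗ (fails at j=2)
  i=3: ✓ (all of [3,10])
  i=4: ✓ (all of [4,11])
  i=5: ✓ (all of [5,12])
Positions where it holds: {3, 4, 5} → 3.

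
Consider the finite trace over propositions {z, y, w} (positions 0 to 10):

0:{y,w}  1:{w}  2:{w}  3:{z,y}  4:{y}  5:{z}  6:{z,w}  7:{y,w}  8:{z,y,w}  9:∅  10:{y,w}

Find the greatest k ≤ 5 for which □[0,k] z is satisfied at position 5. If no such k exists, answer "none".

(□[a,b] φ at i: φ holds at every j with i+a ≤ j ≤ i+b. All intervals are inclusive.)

z must hold from j=5 onward; find where it first fails.
  j=5: holds
  j=6: holds
  j=7: fails
Holds on [5,6], so largest k = 1.

1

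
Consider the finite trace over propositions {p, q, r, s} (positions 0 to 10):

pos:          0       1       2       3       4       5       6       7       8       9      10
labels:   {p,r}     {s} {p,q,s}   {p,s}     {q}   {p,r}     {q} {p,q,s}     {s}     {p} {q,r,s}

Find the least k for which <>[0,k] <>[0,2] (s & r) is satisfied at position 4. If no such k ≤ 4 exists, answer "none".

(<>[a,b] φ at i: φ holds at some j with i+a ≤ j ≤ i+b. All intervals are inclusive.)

4

Scan j = 4,5,… for <>[0,2] (s & r):
  j=4: fails
  j=5: fails
  j=6: fails
  j=7: fails
  j=8: holds
First hit at j=8, so smallest k = 8-4 = 4.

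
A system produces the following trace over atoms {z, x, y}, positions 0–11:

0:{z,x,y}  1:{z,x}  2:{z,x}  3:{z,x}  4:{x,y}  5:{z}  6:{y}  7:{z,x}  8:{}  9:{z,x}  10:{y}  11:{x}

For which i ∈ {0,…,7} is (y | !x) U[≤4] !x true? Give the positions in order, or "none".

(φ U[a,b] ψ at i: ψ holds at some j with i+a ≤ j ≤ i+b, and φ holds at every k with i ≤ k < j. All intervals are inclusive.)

Evaluate at each i in [0,7]:
  i=0: ✗ (no rhs in [0,4])
  i=1: ✗ (lhs fails at k=1 before rhs at j=5)
  i=2: ✗ (lhs fails at k=2 before rhs at j=5)
  i=3: ✗ (lhs fails at k=3 before rhs at j=5)
  i=4: ✓ (rhs at j=5; lhs holds on [4,4])
  i=5: ✓ (rhs at j=5)
  i=6: ✓ (rhs at j=6)
  i=7: ✗ (lhs fails at k=7 before rhs at j=8)

4, 5, 6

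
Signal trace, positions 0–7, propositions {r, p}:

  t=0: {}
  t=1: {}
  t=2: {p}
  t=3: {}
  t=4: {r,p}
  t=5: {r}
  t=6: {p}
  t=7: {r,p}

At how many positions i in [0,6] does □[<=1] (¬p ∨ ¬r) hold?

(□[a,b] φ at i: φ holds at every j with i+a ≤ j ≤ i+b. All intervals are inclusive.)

Evaluate at each i in [0,6]:
  i=0: ✓ (all of [0,1])
  i=1: ✓ (all of [1,2])
  i=2: ✓ (all of [2,3])
  i=3: ✗ (fails at j=4)
  i=4: ✗ (fails at j=4)
  i=5: ✓ (all of [5,6])
  i=6: ✗ (fails at j=7)
Positions where it holds: {0, 1, 2, 5} → 4.

4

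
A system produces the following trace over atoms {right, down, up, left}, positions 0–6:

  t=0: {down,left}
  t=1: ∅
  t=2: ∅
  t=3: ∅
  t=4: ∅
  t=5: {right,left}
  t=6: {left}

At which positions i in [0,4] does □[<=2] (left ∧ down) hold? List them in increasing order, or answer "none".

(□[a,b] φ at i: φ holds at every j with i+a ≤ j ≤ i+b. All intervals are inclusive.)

Evaluate at each i in [0,4]:
  i=0: ✗ (fails at j=1)
  i=1: ✗ (fails at j=1)
  i=2: ✗ (fails at j=2)
  i=3: ✗ (fails at j=3)
  i=4: ✗ (fails at j=4)

none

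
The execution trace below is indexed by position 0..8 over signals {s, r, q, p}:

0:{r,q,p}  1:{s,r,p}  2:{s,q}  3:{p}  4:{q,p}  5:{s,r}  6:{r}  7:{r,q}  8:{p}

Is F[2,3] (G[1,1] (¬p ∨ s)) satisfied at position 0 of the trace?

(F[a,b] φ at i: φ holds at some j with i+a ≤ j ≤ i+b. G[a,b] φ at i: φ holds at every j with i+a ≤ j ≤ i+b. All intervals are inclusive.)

Check G[1,1] (¬p ∨ s) at each j in [2,3]:
  j=2: fails at 3
  j=3: fails at 4
No position in the window satisfies it → formula fails.

False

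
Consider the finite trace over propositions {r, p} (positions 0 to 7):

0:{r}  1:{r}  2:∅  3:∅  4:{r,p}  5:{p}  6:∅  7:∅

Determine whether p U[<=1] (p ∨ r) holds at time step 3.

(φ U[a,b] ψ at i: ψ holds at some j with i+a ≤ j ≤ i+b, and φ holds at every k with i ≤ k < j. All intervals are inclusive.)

Need some j in [3,4] with (p ∨ r), and p at every k in [3,j-1].
  j=3: (p ∨ r) false.
  j=4: (p ∨ r) holds, but p fails at k=3 → not this j.
No j in the window works → until fails.

False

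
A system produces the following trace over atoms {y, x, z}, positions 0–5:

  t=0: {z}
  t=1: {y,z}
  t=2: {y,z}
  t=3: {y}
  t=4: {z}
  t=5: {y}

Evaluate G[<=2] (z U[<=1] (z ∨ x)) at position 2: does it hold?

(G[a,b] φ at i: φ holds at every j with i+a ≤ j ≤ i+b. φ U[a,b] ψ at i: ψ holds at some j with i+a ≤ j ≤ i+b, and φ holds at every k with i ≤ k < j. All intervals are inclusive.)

Check (z U[<=1] (z ∨ x)) at every j in [2,4]:
  j=2: holds
  j=3: fails
  j=4: holds
Fails at j=3 → formula fails.

False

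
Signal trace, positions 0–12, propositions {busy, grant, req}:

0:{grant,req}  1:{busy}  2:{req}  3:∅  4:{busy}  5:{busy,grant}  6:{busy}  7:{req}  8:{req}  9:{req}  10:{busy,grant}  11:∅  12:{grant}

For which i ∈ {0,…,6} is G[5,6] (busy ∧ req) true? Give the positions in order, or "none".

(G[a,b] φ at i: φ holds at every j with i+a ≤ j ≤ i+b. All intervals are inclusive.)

Evaluate at each i in [0,6]:
  i=0: ✗ (fails at j=5)
  i=1: ✗ (fails at j=6)
  i=2: ✗ (fails at j=7)
  i=3: ✗ (fails at j=8)
  i=4: ✗ (fails at j=9)
  i=5: ✗ (fails at j=10)
  i=6: ✗ (fails at j=11)

none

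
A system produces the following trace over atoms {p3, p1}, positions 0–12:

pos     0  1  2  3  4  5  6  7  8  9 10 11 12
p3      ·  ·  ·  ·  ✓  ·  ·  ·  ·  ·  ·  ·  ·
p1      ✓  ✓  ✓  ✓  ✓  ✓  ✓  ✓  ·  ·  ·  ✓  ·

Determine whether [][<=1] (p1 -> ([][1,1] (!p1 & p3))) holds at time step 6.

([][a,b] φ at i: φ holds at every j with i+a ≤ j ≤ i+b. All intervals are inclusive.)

Check (p1 -> ([][1,1] (!p1 & p3))) at every j in [6,7]:
  j=6: antecedent true; consequent fails at 7 → ✗
  j=7: antecedent true; consequent fails at 8 → ✗
Fails at j=6 → formula fails.

False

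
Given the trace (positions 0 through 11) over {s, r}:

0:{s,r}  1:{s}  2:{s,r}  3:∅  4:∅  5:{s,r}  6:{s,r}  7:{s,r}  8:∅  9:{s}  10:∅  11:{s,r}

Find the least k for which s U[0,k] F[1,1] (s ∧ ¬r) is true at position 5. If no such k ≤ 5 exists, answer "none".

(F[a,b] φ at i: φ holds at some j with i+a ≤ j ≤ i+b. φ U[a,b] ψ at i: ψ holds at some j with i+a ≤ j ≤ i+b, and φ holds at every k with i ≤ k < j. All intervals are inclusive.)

Need earliest j ≥ 5 with F[1,1] (s ∧ ¬r), and s at every k in [5,j-1].
  j=5: rhs fails.
  j=6: rhs fails.
  j=7: rhs fails.
  j=8: rhs holds; lhs holds on [5,7]. k = 3.

3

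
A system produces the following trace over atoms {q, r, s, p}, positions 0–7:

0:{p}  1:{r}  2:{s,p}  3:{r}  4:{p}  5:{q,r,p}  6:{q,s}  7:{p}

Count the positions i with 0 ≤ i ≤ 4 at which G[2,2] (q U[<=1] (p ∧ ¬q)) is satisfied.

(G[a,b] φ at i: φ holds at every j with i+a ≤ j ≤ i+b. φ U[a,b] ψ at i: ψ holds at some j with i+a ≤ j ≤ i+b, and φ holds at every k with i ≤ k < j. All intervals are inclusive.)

Evaluate at each i in [0,4]:
  i=0: ✓ (all of [2,2])
  i=1: ✗ (fails at j=3)
  i=2: ✓ (all of [4,4])
  i=3: ✗ (fails at j=5)
  i=4: ✓ (all of [6,6])
Positions where it holds: {0, 2, 4} → 3.

3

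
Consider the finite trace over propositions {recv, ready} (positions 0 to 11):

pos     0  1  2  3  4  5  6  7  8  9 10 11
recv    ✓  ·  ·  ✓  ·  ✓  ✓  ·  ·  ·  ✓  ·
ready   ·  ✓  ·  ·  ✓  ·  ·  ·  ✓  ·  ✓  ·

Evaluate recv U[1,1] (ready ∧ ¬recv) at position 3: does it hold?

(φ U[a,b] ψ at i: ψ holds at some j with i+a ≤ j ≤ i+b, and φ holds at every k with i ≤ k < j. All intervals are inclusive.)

Need some j in [4,4] with (ready ∧ ¬recv), and recv at every k in [3,j-1].
  j=4: (ready ∧ ¬recv) holds; recv holds at every k in [3,3] → satisfied.

Yes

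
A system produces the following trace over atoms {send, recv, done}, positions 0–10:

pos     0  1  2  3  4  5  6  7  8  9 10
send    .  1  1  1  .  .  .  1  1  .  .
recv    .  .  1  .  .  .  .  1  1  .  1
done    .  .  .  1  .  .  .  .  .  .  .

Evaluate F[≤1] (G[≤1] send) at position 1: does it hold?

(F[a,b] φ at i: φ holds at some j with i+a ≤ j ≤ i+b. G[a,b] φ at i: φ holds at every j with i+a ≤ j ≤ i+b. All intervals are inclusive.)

Holds

Check G[≤1] send at each j in [1,2]:
  j=1: holds on [1,2]
  j=2: holds on [2,3]
Found at j=1 → formula holds.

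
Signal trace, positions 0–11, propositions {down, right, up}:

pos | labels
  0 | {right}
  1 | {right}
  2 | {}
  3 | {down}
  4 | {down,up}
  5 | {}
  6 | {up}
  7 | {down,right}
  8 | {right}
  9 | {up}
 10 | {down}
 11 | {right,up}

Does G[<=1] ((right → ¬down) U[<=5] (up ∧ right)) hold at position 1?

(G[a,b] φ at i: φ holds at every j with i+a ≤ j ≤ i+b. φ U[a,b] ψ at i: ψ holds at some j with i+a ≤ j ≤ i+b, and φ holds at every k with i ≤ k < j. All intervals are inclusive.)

False

Check ((right → ¬down) U[<=5] (up ∧ right)) at every j in [1,2]:
  j=1: fails
  j=2: fails
Fails at j=1 → formula fails.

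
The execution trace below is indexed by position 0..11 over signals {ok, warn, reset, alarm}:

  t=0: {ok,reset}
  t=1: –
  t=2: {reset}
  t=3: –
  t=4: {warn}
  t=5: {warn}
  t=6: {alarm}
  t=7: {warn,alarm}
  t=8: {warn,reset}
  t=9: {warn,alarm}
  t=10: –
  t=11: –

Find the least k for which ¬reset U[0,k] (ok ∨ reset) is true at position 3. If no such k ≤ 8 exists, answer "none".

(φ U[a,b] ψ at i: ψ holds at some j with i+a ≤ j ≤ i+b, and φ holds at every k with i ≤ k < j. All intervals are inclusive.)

Need earliest j ≥ 3 with (ok ∨ reset), and ¬reset at every k in [3,j-1].
  j=3: rhs fails.
  j=4: rhs fails.
  j=5: rhs fails.
  j=6: rhs fails.
  j=7: rhs fails.
  j=8: rhs holds; lhs holds on [3,7]. k = 5.

5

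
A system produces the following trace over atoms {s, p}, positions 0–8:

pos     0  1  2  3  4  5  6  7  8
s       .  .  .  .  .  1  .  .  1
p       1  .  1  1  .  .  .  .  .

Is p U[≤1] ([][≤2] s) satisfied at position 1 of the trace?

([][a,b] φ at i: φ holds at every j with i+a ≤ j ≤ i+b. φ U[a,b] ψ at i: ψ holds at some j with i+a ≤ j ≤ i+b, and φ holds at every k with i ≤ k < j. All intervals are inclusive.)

Need some j in [1,2] with [][≤2] s, and p at every k in [1,j-1].
  j=1: [][≤2] s — fails at 1.
  j=2: [][≤2] s — fails at 2.
No j in the window works → until fails.

False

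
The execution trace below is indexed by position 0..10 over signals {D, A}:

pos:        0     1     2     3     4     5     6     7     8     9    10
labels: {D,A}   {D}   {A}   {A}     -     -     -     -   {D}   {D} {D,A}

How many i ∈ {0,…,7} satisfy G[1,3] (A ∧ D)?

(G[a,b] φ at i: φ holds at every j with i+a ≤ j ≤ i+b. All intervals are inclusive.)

Evaluate at each i in [0,7]:
  i=0: ✗ (fails at j=1)
  i=1: ✗ (fails at j=2)
  i=2: ✗ (fails at j=3)
  i=3: ✗ (fails at j=4)
  i=4: ✗ (fails at j=5)
  i=5: ✗ (fails at j=6)
  i=6: ✗ (fails at j=7)
  i=7: ✗ (fails at j=8)
Positions where it holds: {} → 0.

0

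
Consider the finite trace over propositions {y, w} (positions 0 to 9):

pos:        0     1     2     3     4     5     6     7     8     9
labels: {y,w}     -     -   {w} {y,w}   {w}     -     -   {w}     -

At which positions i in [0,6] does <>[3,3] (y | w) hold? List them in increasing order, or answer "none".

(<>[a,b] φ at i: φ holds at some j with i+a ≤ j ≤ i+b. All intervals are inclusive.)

Evaluate at each i in [0,6]:
  i=0: ✓ (witness j=3)
  i=1: ✓ (witness j=4)
  i=2: ✓ (witness j=5)
  i=3: ✗ (none in [6,6])
  i=4: ✗ (none in [7,7])
  i=5: ✓ (witness j=8)
  i=6: ✗ (none in [9,9])

0, 1, 2, 5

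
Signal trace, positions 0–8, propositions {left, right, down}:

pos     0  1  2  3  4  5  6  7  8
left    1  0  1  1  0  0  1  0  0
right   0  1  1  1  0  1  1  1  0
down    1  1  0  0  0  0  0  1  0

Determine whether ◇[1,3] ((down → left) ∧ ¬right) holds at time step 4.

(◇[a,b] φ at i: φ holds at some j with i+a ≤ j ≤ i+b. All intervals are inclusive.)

Check ((down → left) ∧ ¬right) at each j in [5,7]:
  j=5: false
  j=6: false
  j=7: false
No position in the window satisfies it → formula fails.

No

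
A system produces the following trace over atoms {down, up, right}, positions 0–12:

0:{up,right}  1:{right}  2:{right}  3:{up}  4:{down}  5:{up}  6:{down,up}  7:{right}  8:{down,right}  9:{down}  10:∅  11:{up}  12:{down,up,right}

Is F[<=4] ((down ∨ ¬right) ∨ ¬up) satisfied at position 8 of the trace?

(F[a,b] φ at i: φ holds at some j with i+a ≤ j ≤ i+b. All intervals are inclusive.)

Holds

Check ((down ∨ ¬right) ∨ ¬up) at each j in [8,12]:
  j=8: true
  j=9: true
  j=10: true
  j=11: true
  j=12: true
Found at j=8 → formula holds.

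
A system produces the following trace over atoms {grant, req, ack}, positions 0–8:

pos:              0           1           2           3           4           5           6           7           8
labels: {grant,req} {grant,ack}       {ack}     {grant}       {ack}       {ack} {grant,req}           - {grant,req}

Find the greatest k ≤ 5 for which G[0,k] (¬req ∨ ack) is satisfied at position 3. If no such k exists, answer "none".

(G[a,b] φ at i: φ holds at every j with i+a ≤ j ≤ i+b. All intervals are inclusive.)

(¬req ∨ ack) must hold from j=3 onward; find where it first fails.
  j=3: holds
  j=4: holds
  j=5: holds
  j=6: fails
Holds on [3,5], so largest k = 2.

2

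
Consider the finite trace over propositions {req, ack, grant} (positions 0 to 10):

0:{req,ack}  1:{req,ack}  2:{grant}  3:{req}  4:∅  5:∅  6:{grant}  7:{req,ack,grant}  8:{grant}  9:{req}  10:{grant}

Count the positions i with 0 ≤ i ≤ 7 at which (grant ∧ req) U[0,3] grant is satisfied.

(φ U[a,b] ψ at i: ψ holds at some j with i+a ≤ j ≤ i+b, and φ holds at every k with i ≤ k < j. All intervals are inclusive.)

Evaluate at each i in [0,7]:
  i=0: ✗ (lhs fails at k=0 before rhs at j=2)
  i=1: ✗ (lhs fails at k=1 before rhs at j=2)
  i=2: ✓ (rhs at j=2)
  i=3: ✗ (lhs fails at k=3 before rhs at j=6)
  i=4: ✗ (lhs fails at k=4 before rhs at j=6)
  i=5: ✗ (lhs fails at k=5 before rhs at j=6)
  i=6: ✓ (rhs at j=6)
  i=7: ✓ (rhs at j=7)
Positions where it holds: {2, 6, 7} → 3.

3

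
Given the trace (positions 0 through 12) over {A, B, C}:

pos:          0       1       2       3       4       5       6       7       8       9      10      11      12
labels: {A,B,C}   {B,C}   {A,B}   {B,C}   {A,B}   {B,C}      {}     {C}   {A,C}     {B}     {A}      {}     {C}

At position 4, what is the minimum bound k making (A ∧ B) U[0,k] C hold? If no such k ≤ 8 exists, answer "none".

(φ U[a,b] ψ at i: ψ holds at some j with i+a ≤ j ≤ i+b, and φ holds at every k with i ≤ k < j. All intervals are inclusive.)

Need earliest j ≥ 4 with C, and (A ∧ B) at every k in [4,j-1].
  j=4: rhs fails.
  j=5: rhs holds; lhs holds on [4,4]. k = 1.

1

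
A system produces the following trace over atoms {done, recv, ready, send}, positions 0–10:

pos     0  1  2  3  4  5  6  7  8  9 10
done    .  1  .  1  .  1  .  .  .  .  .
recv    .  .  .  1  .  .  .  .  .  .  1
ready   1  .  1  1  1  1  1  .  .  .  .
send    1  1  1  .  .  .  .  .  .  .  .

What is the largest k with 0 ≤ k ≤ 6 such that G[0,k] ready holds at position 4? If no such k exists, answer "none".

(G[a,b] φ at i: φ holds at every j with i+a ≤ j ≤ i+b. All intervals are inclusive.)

2

ready must hold from j=4 onward; find where it first fails.
  j=4: holds
  j=5: holds
  j=6: holds
  j=7: fails
Holds on [4,6], so largest k = 2.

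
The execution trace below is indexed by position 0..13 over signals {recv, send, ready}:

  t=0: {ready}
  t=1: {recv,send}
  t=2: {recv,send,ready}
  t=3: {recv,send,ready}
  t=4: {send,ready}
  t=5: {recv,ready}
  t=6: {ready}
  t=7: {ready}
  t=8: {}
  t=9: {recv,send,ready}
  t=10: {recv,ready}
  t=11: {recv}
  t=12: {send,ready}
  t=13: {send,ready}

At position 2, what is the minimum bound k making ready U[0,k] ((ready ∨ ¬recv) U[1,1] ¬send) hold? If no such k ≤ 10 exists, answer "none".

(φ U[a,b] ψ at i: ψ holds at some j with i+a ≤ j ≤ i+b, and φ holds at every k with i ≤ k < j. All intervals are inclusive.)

Need earliest j ≥ 2 with ((ready ∨ ¬recv) U[1,1] ¬send), and ready at every k in [2,j-1].
  j=2: rhs fails.
  j=3: rhs fails.
  j=4: rhs holds; lhs holds on [2,3]. k = 2.

2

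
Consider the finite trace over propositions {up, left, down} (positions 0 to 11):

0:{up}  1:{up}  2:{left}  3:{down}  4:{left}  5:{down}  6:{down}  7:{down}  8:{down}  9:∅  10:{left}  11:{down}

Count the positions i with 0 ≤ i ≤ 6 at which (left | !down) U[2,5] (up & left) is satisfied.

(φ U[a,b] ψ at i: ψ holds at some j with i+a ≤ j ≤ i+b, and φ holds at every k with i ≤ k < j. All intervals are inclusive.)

0

Evaluate at each i in [0,6]:
  i=0: ✗ (no rhs in [2,5])
  i=1: ✗ (no rhs in [3,6])
  i=2: ✗ (no rhs in [4,7])
  i=3: ✗ (no rhs in [5,8])
  i=4: ✗ (no rhs in [6,9])
  i=5: ✗ (no rhs in [7,10])
  i=6: ✗ (no rhs in [8,11])
Positions where it holds: {} → 0.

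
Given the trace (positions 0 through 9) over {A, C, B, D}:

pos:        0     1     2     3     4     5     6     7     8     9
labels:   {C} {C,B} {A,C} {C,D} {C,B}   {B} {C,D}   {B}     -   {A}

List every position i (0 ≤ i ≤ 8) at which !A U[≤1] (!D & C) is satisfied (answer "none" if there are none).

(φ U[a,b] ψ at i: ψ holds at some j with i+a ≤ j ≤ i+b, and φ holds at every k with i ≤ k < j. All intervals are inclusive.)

Evaluate at each i in [0,8]:
  i=0: ✓ (rhs at j=0)
  i=1: ✓ (rhs at j=1)
  i=2: ✓ (rhs at j=2)
  i=3: ✓ (rhs at j=4; lhs holds on [3,3])
  i=4: ✓ (rhs at j=4)
  i=5: ✗ (no rhs in [5,6])
  i=6: ✗ (no rhs in [6,7])
  i=7: ✗ (no rhs in [7,8])
  i=8: ✗ (no rhs in [8,9])

0, 1, 2, 3, 4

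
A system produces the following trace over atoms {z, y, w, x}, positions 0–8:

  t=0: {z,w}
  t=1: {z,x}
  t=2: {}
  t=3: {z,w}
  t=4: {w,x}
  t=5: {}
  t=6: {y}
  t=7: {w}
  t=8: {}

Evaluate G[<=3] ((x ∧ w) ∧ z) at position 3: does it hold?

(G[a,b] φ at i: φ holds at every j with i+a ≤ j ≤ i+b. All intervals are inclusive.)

Does not hold

Check ((x ∧ w) ∧ z) at every j in [3,6]:
  j=3: false
  j=4: false
  j=5: false
  j=6: false
Fails at j=3 → formula fails.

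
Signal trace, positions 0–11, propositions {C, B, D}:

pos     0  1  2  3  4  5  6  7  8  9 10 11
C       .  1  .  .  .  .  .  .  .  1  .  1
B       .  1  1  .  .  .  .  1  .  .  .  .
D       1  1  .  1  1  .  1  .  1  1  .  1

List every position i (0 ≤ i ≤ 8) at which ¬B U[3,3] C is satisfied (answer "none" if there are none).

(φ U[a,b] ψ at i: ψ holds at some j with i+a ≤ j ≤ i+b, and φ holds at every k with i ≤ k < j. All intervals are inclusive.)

8

Evaluate at each i in [0,8]:
  i=0: ✗ (no rhs in [3,3])
  i=1: ✗ (no rhs in [4,4])
  i=2: ✗ (no rhs in [5,5])
  i=3: ✗ (no rhs in [6,6])
  i=4: ✗ (no rhs in [7,7])
  i=5: ✗ (no rhs in [8,8])
  i=6: ✗ (lhs fails at k=7 before rhs at j=9)
  i=7: ✗ (no rhs in [10,10])
  i=8: ✓ (rhs at j=11; lhs holds on [8,10])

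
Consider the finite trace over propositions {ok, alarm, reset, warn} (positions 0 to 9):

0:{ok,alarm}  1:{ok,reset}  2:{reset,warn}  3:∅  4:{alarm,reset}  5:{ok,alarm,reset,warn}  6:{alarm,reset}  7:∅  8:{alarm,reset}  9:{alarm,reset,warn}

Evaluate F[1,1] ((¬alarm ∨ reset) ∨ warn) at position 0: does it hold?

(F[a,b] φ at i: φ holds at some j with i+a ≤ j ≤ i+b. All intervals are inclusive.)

True

Check ((¬alarm ∨ reset) ∨ warn) at each j in [1,1]:
  j=1: true
Found at j=1 → formula holds.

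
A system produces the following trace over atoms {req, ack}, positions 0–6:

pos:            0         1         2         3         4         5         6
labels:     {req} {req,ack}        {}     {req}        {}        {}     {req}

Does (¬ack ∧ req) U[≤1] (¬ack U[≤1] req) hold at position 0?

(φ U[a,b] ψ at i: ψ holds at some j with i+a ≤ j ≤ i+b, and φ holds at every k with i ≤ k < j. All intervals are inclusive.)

Holds

Need some j in [0,1] with (¬ack U[≤1] req), and (¬ack ∧ req) at every k in [0,j-1].
  j=0: (¬ack U[≤1] req) holds; no prefix to check → satisfied.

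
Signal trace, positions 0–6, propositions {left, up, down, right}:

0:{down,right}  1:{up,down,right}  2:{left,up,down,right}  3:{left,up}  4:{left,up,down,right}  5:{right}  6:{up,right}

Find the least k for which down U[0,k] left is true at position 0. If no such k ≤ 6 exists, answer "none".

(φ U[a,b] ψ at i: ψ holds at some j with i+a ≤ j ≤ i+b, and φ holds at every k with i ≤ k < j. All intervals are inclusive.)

2

Need earliest j ≥ 0 with left, and down at every k in [0,j-1].
  j=0: rhs fails.
  j=1: rhs fails.
  j=2: rhs holds; lhs holds on [0,1]. k = 2.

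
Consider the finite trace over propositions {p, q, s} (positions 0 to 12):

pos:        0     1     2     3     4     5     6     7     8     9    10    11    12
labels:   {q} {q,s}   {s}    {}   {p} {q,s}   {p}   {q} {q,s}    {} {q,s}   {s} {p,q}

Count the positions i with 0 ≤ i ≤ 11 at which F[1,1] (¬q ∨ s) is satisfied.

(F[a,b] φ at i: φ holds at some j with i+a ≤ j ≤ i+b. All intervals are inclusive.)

Evaluate at each i in [0,11]:
  i=0: ✓ (witness j=1)
  i=1: ✓ (witness j=2)
  i=2: ✓ (witness j=3)
  i=3: ✓ (witness j=4)
  i=4: ✓ (witness j=5)
  i=5: ✓ (witness j=6)
  i=6: ✗ (none in [7,7])
  i=7: ✓ (witness j=8)
  i=8: ✓ (witness j=9)
  i=9: ✓ (witness j=10)
  i=10: ✓ (witness j=11)
  i=11: ✗ (none in [12,12])
Positions where it holds: {0, 1, 2, 3, 4, 5, 7, 8, 9, 10} → 10.

10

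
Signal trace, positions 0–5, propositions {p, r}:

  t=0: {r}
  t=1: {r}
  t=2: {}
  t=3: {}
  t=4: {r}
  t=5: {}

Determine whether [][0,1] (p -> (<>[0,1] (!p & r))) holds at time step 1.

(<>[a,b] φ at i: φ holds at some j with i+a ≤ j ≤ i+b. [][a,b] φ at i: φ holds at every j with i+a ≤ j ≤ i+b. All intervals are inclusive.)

Yes

Check (p -> (<>[0,1] (!p & r))) at every j in [1,2]:
  j=1: antecedent false → ✓
  j=2: antecedent false → ✓
All positions satisfy it → formula holds.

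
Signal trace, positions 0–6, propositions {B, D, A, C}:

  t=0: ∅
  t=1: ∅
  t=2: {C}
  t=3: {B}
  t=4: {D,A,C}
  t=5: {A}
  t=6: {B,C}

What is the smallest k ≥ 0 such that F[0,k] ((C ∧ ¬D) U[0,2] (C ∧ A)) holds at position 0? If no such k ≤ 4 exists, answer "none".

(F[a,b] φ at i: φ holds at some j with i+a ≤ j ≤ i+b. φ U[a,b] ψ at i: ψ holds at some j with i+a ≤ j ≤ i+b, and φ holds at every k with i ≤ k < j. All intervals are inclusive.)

4

Scan j = 0,1,… for ((C ∧ ¬D) U[0,2] (C ∧ A)):
  j=0: fails
  j=1: fails
  j=2: fails
  j=3: fails
  j=4: holds
First hit at j=4, so smallest k = 4-0 = 4.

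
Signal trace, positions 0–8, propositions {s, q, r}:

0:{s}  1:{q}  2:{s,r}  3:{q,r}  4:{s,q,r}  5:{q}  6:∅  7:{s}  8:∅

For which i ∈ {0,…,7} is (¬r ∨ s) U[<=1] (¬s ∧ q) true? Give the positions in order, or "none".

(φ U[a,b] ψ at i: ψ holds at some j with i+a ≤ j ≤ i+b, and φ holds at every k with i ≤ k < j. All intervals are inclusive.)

0, 1, 2, 3, 4, 5

Evaluate at each i in [0,7]:
  i=0: ✓ (rhs at j=1; lhs holds on [0,0])
  i=1: ✓ (rhs at j=1)
  i=2: ✓ (rhs at j=3; lhs holds on [2,2])
  i=3: ✓ (rhs at j=3)
  i=4: ✓ (rhs at j=5; lhs holds on [4,4])
  i=5: ✓ (rhs at j=5)
  i=6: ✗ (no rhs in [6,7])
  i=7: ✗ (no rhs in [7,8])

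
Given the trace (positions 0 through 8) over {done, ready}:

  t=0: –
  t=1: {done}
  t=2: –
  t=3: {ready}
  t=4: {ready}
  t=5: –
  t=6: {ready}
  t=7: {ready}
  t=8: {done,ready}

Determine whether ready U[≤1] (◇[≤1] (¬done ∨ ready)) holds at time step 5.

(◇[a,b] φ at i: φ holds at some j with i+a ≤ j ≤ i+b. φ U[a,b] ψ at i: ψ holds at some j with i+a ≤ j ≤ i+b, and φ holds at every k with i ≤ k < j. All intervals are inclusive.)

Need some j in [5,6] with ◇[≤1] (¬done ∨ ready), and ready at every k in [5,j-1].
  j=5: ◇[≤1] (¬done ∨ ready) holds; no prefix to check → satisfied.

Holds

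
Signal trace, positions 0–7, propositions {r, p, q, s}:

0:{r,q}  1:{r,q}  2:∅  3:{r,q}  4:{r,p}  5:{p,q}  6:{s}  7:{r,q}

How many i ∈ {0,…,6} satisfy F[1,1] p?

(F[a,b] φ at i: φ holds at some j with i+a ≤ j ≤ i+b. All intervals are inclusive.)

2

Evaluate at each i in [0,6]:
  i=0: ✗ (none in [1,1])
  i=1: ✗ (none in [2,2])
  i=2: ✗ (none in [3,3])
  i=3: ✓ (witness j=4)
  i=4: ✓ (witness j=5)
  i=5: ✗ (none in [6,6])
  i=6: ✗ (none in [7,7])
Positions where it holds: {3, 4} → 2.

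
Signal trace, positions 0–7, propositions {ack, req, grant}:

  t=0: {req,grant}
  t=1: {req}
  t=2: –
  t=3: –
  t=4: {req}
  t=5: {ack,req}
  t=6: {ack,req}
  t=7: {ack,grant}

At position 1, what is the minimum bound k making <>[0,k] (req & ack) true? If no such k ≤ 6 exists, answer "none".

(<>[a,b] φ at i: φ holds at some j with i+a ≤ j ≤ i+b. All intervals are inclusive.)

4

Scan j = 1,2,… for (req & ack):
  j=1: fails
  j=2: fails
  j=3: fails
  j=4: fails
  j=5: holds
First hit at j=5, so smallest k = 5-1 = 4.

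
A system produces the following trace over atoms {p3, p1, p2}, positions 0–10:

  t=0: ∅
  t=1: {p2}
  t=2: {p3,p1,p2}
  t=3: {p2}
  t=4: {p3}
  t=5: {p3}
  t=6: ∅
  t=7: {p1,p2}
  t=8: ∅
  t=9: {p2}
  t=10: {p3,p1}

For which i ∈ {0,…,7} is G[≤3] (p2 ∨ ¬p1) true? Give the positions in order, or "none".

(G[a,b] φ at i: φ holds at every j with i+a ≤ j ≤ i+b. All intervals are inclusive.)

0, 1, 2, 3, 4, 5, 6

Evaluate at each i in [0,7]:
  i=0: ✓ (all of [0,3])
  i=1: ✓ (all of [1,4])
  i=2: ✓ (all of [2,5])
  i=3: ✓ (all of [3,6])
  i=4: ✓ (all of [4,7])
  i=5: ✓ (all of [5,8])
  i=6: ✓ (all of [6,9])
  i=7: ✗ (fails at j=10)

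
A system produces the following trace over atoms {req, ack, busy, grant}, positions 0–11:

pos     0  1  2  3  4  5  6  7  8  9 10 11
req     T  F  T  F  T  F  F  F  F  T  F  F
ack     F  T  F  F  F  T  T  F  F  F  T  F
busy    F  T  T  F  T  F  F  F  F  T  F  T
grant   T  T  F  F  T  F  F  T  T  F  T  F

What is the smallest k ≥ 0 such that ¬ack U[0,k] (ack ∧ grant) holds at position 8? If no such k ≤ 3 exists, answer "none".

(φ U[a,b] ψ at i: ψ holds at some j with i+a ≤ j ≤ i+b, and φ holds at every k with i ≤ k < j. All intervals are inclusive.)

2

Need earliest j ≥ 8 with (ack ∧ grant), and ¬ack at every k in [8,j-1].
  j=8: rhs fails.
  j=9: rhs fails.
  j=10: rhs holds; lhs holds on [8,9]. k = 2.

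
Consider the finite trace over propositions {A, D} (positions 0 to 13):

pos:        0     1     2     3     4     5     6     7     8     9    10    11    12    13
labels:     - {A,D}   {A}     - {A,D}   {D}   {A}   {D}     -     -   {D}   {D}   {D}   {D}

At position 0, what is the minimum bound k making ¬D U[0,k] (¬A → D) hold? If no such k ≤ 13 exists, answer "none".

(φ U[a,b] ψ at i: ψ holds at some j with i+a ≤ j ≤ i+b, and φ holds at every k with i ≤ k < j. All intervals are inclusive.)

Need earliest j ≥ 0 with (¬A → D), and ¬D at every k in [0,j-1].
  j=0: rhs fails.
  j=1: rhs holds; lhs holds on [0,0]. k = 1.

1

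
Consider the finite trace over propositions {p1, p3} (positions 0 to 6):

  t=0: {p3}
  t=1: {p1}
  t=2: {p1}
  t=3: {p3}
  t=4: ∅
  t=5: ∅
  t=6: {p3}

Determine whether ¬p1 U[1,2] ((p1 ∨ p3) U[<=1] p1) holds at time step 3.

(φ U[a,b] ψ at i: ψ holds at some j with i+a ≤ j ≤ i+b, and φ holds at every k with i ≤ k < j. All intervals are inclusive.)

No

Need some j in [4,5] with ((p1 ∨ p3) U[<=1] p1), and ¬p1 at every k in [3,j-1].
  j=4: ((p1 ∨ p3) U[<=1] p1) — fails.
  j=5: ((p1 ∨ p3) U[<=1] p1) — fails.
No j in the window works → until fails.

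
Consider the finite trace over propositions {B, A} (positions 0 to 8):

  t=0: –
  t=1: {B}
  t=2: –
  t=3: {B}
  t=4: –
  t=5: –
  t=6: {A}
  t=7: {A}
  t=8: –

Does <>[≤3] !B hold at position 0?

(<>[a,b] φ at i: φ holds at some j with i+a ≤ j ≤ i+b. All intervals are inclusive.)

Check !B at each j in [0,3]:
  j=0: true
  j=1: false
  j=2: true
  j=3: false
Found at j=0 → formula holds.

True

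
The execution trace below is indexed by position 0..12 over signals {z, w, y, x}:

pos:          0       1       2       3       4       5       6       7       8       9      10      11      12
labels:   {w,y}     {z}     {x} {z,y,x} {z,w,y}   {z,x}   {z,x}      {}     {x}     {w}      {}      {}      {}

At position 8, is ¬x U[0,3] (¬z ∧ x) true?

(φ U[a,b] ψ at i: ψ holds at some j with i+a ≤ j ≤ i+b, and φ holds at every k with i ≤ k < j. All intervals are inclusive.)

Need some j in [8,11] with (¬z ∧ x), and ¬x at every k in [8,j-1].
  j=8: (¬z ∧ x) holds; no prefix to check → satisfied.

Holds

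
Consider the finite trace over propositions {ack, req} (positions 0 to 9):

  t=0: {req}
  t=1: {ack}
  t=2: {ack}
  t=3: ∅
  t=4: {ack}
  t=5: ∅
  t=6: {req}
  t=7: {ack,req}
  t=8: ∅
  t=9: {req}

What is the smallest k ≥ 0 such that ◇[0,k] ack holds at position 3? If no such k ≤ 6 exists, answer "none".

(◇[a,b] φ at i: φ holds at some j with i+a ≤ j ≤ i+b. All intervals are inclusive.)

1

Scan j = 3,4,… for ack:
  j=3: fails
  j=4: holds
First hit at j=4, so smallest k = 4-3 = 1.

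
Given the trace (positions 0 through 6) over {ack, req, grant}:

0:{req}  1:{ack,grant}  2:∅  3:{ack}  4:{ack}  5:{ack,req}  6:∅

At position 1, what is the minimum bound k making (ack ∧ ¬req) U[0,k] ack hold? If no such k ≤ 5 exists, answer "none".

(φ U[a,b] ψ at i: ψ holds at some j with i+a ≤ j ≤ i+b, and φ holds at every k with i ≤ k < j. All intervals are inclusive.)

0

Need earliest j ≥ 1 with ack, and (ack ∧ ¬req) at every k in [1,j-1].
  j=1: rhs holds (empty prefix). k = 0.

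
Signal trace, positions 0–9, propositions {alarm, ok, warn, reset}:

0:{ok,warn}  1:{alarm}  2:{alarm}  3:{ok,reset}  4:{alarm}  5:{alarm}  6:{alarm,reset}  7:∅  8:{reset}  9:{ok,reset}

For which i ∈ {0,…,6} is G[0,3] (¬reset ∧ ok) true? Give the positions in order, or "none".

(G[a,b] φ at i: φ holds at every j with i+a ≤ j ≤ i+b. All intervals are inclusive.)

none

Evaluate at each i in [0,6]:
  i=0: ✗ (fails at j=1)
  i=1: ✗ (fails at j=1)
  i=2: ✗ (fails at j=2)
  i=3: ✗ (fails at j=3)
  i=4: ✗ (fails at j=4)
  i=5: ✗ (fails at j=5)
  i=6: ✗ (fails at j=6)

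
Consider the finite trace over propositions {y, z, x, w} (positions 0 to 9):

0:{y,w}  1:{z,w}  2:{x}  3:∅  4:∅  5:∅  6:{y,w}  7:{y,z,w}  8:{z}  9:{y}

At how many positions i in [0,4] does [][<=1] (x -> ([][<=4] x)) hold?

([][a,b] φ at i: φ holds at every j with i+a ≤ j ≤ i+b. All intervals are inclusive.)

3

Evaluate at each i in [0,4]:
  i=0: ✓ (all of [0,1])
  i=1: ✗ (fails at j=2)
  i=2: ✗ (fails at j=2)
  i=3: ✓ (all of [3,4])
  i=4: ✓ (all of [4,5])
Positions where it holds: {0, 3, 4} → 3.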